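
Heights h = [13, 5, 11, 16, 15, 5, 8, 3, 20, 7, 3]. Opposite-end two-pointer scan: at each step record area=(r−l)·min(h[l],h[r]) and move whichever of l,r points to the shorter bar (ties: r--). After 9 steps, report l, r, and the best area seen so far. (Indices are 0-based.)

l=0 r=10: min(13,3)*10=30 best=30 *, r--
l=0 r=9: min(13,7)*9=63 best=63 *, r--
l=0 r=8: min(13,20)*8=104 best=104 *, l++
l=1 r=8: min(5,20)*7=35 best=104, l++
l=2 r=8: min(11,20)*6=66 best=104, l++
l=3 r=8: min(16,20)*5=80 best=104, l++
l=4 r=8: min(15,20)*4=60 best=104, l++
l=5 r=8: min(5,20)*3=15 best=104, l++
l=6 r=8: min(8,20)*2=16 best=104, l++

l=7, r=8, best area=104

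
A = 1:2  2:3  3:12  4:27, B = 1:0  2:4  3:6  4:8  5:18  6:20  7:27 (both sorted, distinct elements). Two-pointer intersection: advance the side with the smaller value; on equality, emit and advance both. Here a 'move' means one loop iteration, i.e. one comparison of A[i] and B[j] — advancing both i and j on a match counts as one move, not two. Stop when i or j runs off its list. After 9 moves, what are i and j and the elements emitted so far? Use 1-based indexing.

i=4, j=7, emitted=[]

i=1 j=1: 2>0, j++
i=1 j=2: 2<4, i++
i=2 j=2: 3<4, i++
i=3 j=2: 12>4, j++
i=3 j=3: 12>6, j++
i=3 j=4: 12>8, j++
i=3 j=5: 12<18, i++
i=4 j=5: 27>18, j++
i=4 j=6: 27>20, j++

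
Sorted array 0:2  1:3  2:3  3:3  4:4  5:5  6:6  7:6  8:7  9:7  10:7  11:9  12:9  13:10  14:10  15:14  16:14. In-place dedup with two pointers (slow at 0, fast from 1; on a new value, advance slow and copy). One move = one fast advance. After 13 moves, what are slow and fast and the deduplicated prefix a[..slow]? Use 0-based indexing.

(s=0,f=1) a[fast]=3≠a[slow]=2 write a[1]=3 → slow++,fast++
(s=1,f=2) a[fast]=3=a[slow] dup → fast++
(s=1,f=3) a[fast]=3=a[slow] dup → fast++
(s=1,f=4) a[fast]=4≠a[slow]=3 write a[2]=4 → slow++,fast++
(s=2,f=5) a[fast]=5≠a[slow]=4 write a[3]=5 → slow++,fast++
(s=3,f=6) a[fast]=6≠a[slow]=5 write a[4]=6 → slow++,fast++
(s=4,f=7) a[fast]=6=a[slow] dup → fast++
(s=4,f=8) a[fast]=7≠a[slow]=6 write a[5]=7 → slow++,fast++
(s=5,f=9) a[fast]=7=a[slow] dup → fast++
(s=5,f=10) a[fast]=7=a[slow] dup → fast++
(s=5,f=11) a[fast]=9≠a[slow]=7 write a[6]=9 → slow++,fast++
(s=6,f=12) a[fast]=9=a[slow] dup → fast++
(s=6,f=13) a[fast]=10≠a[slow]=9 write a[7]=10 → slow++,fast++

slow=7, fast=14, prefix=[2, 3, 4, 5, 6, 7, 9, 10]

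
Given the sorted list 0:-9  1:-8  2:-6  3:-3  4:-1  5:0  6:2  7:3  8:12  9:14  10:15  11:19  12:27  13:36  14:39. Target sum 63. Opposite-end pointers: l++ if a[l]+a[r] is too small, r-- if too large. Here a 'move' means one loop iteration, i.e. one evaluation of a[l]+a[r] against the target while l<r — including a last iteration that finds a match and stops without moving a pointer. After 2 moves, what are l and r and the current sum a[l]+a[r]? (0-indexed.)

l=2, r=14, sum=33

l=0 r=14: -9+39=30 <63, l++
l=1 r=14: -8+39=31 <63, l++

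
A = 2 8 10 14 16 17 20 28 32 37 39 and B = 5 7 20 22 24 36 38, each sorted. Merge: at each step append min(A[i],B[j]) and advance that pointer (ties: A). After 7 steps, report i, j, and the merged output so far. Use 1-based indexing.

i=6, j=3, merged so far=[2, 5, 7, 8, 10, 14, 16]

[i=1,j=1] A[i]=2<=B[j]=5 take 2 → i++
[i=2,j=1] A[i]=8>B[j]=5 take 5 → j++
[i=2,j=2] A[i]=8>B[j]=7 take 7 → j++
[i=2,j=3] A[i]=8<=B[j]=20 take 8 → i++
[i=3,j=3] A[i]=10<=B[j]=20 take 10 → i++
[i=4,j=3] A[i]=14<=B[j]=20 take 14 → i++
[i=5,j=3] A[i]=16<=B[j]=20 take 16 → i++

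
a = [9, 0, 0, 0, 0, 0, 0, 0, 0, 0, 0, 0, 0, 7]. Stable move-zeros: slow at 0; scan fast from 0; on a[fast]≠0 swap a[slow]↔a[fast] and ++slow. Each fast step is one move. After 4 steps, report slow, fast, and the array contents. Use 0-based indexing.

(s=0,f=0) a[fast]=9≠0 swap→a[0]=9 → slow++,fast++
(s=1,f=1) a[fast]=0 → fast++
(s=1,f=2) a[fast]=0 → fast++
(s=1,f=3) a[fast]=0 → fast++

slow=1, fast=4, a=[9, 0, 0, 0, 0, 0, 0, 0, 0, 0, 0, 0, 0, 7]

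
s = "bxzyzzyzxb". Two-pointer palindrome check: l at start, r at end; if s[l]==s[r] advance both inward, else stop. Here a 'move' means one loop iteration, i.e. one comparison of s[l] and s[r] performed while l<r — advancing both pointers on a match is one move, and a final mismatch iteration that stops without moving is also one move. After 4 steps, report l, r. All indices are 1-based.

l=5, r=6

l=1 r=10: 'b'=='b', l++,r--
l=2 r=9: 'x'=='x', l++,r--
l=3 r=8: 'z'=='z', l++,r--
l=4 r=7: 'y'=='y', l++,r--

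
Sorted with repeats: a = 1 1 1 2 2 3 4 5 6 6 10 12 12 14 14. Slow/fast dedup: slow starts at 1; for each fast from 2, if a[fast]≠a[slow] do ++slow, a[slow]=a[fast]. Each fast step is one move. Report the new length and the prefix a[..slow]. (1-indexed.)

length 9; prefix = [1, 2, 3, 4, 5, 6, 10, 12, 14]

slow=1 fast=2: a[fast]=1=a[slow] dup, fast++
slow=1 fast=3: a[fast]=1=a[slow] dup, fast++
slow=1 fast=4: a[fast]=2≠a[slow]=1 write a[2]=2, slow++,fast++
slow=2 fast=5: a[fast]=2=a[slow] dup, fast++
slow=2 fast=6: a[fast]=3≠a[slow]=2 write a[3]=3, slow++,fast++
slow=3 fast=7: a[fast]=4≠a[slow]=3 write a[4]=4, slow++,fast++
slow=4 fast=8: a[fast]=5≠a[slow]=4 write a[5]=5, slow++,fast++
slow=5 fast=9: a[fast]=6≠a[slow]=5 write a[6]=6, slow++,fast++
slow=6 fast=10: a[fast]=6=a[slow] dup, fast++
slow=6 fast=11: a[fast]=10≠a[slow]=6 write a[7]=10, slow++,fast++
slow=7 fast=12: a[fast]=12≠a[slow]=10 write a[8]=12, slow++,fast++
slow=8 fast=13: a[fast]=12=a[slow] dup, fast++
slow=8 fast=14: a[fast]=14≠a[slow]=12 write a[9]=14, slow++,fast++
slow=9 fast=15: a[fast]=14=a[slow] dup, fast++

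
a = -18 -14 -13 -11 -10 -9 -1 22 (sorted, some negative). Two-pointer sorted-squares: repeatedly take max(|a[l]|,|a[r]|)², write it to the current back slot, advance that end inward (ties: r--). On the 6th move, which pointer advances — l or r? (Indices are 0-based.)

l=0 r=7: |-18|<=|22| out[7]=484, r--
l=0 r=6: |-18|>|-1| out[6]=324, l++
l=1 r=6: |-14|>|-1| out[5]=196, l++
l=2 r=6: |-13|>|-1| out[4]=169, l++
l=3 r=6: |-11|>|-1| out[3]=121, l++
l=4 r=6: |-10|>|-1| out[2]=100, l++

l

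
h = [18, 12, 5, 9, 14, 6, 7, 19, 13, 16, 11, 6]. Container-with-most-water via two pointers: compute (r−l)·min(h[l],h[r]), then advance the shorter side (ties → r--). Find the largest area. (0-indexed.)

l=0 r=11: min(18,6)*11=66 best=66 *, r--
l=0 r=10: min(18,11)*10=110 best=110 *, r--
l=0 r=9: min(18,16)*9=144 best=144 *, r--
l=0 r=8: min(18,13)*8=104 best=144, r--
l=0 r=7: min(18,19)*7=126 best=144, l++
l=1 r=7: min(12,19)*6=72 best=144, l++
l=2 r=7: min(5,19)*5=25 best=144, l++
l=3 r=7: min(9,19)*4=36 best=144, l++
l=4 r=7: min(14,19)*3=42 best=144, l++
l=5 r=7: min(6,19)*2=12 best=144, l++
l=6 r=7: min(7,19)*1=7 best=144, l++

max area = 144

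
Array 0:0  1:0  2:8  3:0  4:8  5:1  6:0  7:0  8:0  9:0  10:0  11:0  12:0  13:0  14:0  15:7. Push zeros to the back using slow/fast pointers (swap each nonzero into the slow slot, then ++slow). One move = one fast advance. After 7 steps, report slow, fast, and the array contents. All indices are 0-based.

(s=0,f=0) a[fast]=0 → fast++
(s=0,f=1) a[fast]=0 → fast++
(s=0,f=2) a[fast]=8≠0 swap→a[0]=8 → slow++,fast++
(s=1,f=3) a[fast]=0 → fast++
(s=1,f=4) a[fast]=8≠0 swap→a[1]=8 → slow++,fast++
(s=2,f=5) a[fast]=1≠0 swap→a[2]=1 → slow++,fast++
(s=3,f=6) a[fast]=0 → fast++

slow=3, fast=7, a=[8, 8, 1, 0, 0, 0, 0, 0, 0, 0, 0, 0, 0, 0, 0, 7]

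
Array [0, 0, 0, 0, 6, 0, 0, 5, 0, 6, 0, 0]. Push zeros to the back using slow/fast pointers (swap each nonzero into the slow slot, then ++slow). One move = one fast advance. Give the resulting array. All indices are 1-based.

(s=1,f=1) a[fast]=0 → fast++
(s=1,f=2) a[fast]=0 → fast++
(s=1,f=3) a[fast]=0 → fast++
(s=1,f=4) a[fast]=0 → fast++
(s=1,f=5) a[fast]=6≠0 swap→a[1]=6 → slow++,fast++
(s=2,f=6) a[fast]=0 → fast++
(s=2,f=7) a[fast]=0 → fast++
(s=2,f=8) a[fast]=5≠0 swap→a[2]=5 → slow++,fast++
(s=3,f=9) a[fast]=0 → fast++
(s=3,f=10) a[fast]=6≠0 swap→a[3]=6 → slow++,fast++
(s=4,f=11) a[fast]=0 → fast++
(s=4,f=12) a[fast]=0 → fast++

[6, 5, 6, 0, 0, 0, 0, 0, 0, 0, 0, 0]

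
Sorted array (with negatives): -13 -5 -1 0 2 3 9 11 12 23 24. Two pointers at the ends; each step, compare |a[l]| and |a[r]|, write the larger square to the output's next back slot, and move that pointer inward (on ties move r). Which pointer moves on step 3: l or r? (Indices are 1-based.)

l

[1,11] |-13|<=|24| out[11]=576 → r--
[1,10] |-13|<=|23| out[10]=529 → r--
[1,9] |-13|>|12| out[9]=169 → l++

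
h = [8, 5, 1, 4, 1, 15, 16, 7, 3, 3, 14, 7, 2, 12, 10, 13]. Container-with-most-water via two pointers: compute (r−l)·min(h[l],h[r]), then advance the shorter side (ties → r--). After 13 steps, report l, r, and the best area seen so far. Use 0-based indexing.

l=5, r=7, best area=130

l=0 r=15: min(8,13)*15=120 best=120 *, l++
l=1 r=15: min(5,13)*14=70 best=120, l++
l=2 r=15: min(1,13)*13=13 best=120, l++
l=3 r=15: min(4,13)*12=48 best=120, l++
l=4 r=15: min(1,13)*11=11 best=120, l++
l=5 r=15: min(15,13)*10=130 best=130 *, r--
l=5 r=14: min(15,10)*9=90 best=130, r--
l=5 r=13: min(15,12)*8=96 best=130, r--
l=5 r=12: min(15,2)*7=14 best=130, r--
l=5 r=11: min(15,7)*6=42 best=130, r--
l=5 r=10: min(15,14)*5=70 best=130, r--
l=5 r=9: min(15,3)*4=12 best=130, r--
l=5 r=8: min(15,3)*3=9 best=130, r--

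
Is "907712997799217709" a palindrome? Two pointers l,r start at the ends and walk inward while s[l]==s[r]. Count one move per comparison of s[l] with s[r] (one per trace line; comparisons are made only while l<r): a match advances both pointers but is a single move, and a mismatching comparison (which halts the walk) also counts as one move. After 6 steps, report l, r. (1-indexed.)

l=7, r=12

[1,18] '9'=='9' → l++,r--
[2,17] '0'=='0' → l++,r--
[3,16] '7'=='7' → l++,r--
[4,15] '7'=='7' → l++,r--
[5,14] '1'=='1' → l++,r--
[6,13] '2'=='2' → l++,r--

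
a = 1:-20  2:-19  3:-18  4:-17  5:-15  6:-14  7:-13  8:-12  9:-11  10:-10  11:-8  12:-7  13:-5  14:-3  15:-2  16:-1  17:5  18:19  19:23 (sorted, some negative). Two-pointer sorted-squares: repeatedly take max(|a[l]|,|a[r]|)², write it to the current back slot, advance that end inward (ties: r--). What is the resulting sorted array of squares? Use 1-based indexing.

[1,19] |-20|<=|23| out[19]=529 → r--
[1,18] |-20|>|19| out[18]=400 → l++
[2,18] |-19|<=|19| out[17]=361 → r--
[2,17] |-19|>|5| out[16]=361 → l++
[3,17] |-18|>|5| out[15]=324 → l++
[4,17] |-17|>|5| out[14]=289 → l++
[5,17] |-15|>|5| out[13]=225 → l++
[6,17] |-14|>|5| out[12]=196 → l++
[7,17] |-13|>|5| out[11]=169 → l++
[8,17] |-12|>|5| out[10]=144 → l++
[9,17] |-11|>|5| out[9]=121 → l++
[10,17] |-10|>|5| out[8]=100 → l++
[11,17] |-8|>|5| out[7]=64 → l++
[12,17] |-7|>|5| out[6]=49 → l++
[13,17] |-5|<=|5| out[5]=25 → r--
[13,16] |-5|>|-1| out[4]=25 → l++
[14,16] |-3|>|-1| out[3]=9 → l++
[15,16] |-2|>|-1| out[2]=4 → l++
[16,16] |-1|<=|-1| out[1]=1 → r--

[1, 4, 9, 25, 25, 49, 64, 100, 121, 144, 169, 196, 225, 289, 324, 361, 361, 400, 529]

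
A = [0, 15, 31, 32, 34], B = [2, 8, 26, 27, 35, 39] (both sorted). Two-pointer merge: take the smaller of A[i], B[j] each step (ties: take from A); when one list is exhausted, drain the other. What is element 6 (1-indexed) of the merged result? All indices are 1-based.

[i=1,j=1] A[i]=0<=B[j]=2 take 0 → i++
[i=2,j=1] A[i]=15>B[j]=2 take 2 → j++
[i=2,j=2] A[i]=15>B[j]=8 take 8 → j++
[i=2,j=3] A[i]=15<=B[j]=26 take 15 → i++
[i=3,j=3] A[i]=31>B[j]=26 take 26 → j++
[i=3,j=4] A[i]=31>B[j]=27 take 27 → j++
[i=3,j=5] A[i]=31<=B[j]=35 take 31 → i++
[i=4,j=5] A[i]=32<=B[j]=35 take 32 → i++
[i=5,j=5] A[i]=34<=B[j]=35 take 34 → i++
[i=6,j=5] A done, take B[j]=35 → j++
[i=6,j=6] A done, take B[j]=39 → j++

merged[6] = 27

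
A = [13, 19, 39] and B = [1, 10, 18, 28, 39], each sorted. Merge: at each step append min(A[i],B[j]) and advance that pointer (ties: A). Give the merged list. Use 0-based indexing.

i=0 j=0: A[i]=13>B[j]=1 take 1, j++
i=0 j=1: A[i]=13>B[j]=10 take 10, j++
i=0 j=2: A[i]=13<=B[j]=18 take 13, i++
i=1 j=2: A[i]=19>B[j]=18 take 18, j++
i=1 j=3: A[i]=19<=B[j]=28 take 19, i++
i=2 j=3: A[i]=39>B[j]=28 take 28, j++
i=2 j=4: A[i]=39<=B[j]=39 take 39, i++
i=3 j=4: A done, take B[j]=39, j++

[1, 10, 13, 18, 19, 28, 39, 39]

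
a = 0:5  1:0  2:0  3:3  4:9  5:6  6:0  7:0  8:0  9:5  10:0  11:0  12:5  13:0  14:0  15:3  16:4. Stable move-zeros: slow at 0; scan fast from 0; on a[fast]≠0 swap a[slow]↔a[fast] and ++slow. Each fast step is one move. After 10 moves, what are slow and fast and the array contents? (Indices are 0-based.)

slow=0 fast=0: a[fast]=5≠0 swap→a[0]=5, slow++,fast++
slow=1 fast=1: a[fast]=0, fast++
slow=1 fast=2: a[fast]=0, fast++
slow=1 fast=3: a[fast]=3≠0 swap→a[1]=3, slow++,fast++
slow=2 fast=4: a[fast]=9≠0 swap→a[2]=9, slow++,fast++
slow=3 fast=5: a[fast]=6≠0 swap→a[3]=6, slow++,fast++
slow=4 fast=6: a[fast]=0, fast++
slow=4 fast=7: a[fast]=0, fast++
slow=4 fast=8: a[fast]=0, fast++
slow=4 fast=9: a[fast]=5≠0 swap→a[4]=5, slow++,fast++

slow=5, fast=10, a=[5, 3, 9, 6, 5, 0, 0, 0, 0, 0, 0, 0, 5, 0, 0, 3, 4]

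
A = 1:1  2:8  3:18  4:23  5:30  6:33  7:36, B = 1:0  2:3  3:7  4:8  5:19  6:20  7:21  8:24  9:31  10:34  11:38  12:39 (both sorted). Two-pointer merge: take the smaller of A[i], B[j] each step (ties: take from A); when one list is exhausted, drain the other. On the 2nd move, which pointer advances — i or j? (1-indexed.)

i

i=1 j=1: A[i]=1>B[j]=0 take 0, j++
i=1 j=2: A[i]=1<=B[j]=3 take 1, i++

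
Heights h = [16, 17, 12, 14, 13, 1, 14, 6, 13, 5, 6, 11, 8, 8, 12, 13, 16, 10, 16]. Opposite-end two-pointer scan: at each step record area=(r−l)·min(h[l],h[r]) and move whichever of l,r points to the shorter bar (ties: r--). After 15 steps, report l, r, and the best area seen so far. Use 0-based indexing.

l=0 r=18: min(16,16)*18=288 best=288 *, r--
l=0 r=17: min(16,10)*17=170 best=288, r--
l=0 r=16: min(16,16)*16=256 best=288, r--
l=0 r=15: min(16,13)*15=195 best=288, r--
l=0 r=14: min(16,12)*14=168 best=288, r--
l=0 r=13: min(16,8)*13=104 best=288, r--
l=0 r=12: min(16,8)*12=96 best=288, r--
l=0 r=11: min(16,11)*11=121 best=288, r--
l=0 r=10: min(16,6)*10=60 best=288, r--
l=0 r=9: min(16,5)*9=45 best=288, r--
l=0 r=8: min(16,13)*8=104 best=288, r--
l=0 r=7: min(16,6)*7=42 best=288, r--
l=0 r=6: min(16,14)*6=84 best=288, r--
l=0 r=5: min(16,1)*5=5 best=288, r--
l=0 r=4: min(16,13)*4=52 best=288, r--

l=0, r=3, best area=288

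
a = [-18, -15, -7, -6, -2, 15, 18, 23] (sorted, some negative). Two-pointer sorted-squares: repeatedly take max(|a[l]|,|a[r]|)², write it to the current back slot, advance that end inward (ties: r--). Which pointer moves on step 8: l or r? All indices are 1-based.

r

l=1 r=8: |-18|<=|23| out[8]=529, r--
l=1 r=7: |-18|<=|18| out[7]=324, r--
l=1 r=6: |-18|>|15| out[6]=324, l++
l=2 r=6: |-15|<=|15| out[5]=225, r--
l=2 r=5: |-15|>|-2| out[4]=225, l++
l=3 r=5: |-7|>|-2| out[3]=49, l++
l=4 r=5: |-6|>|-2| out[2]=36, l++
l=5 r=5: |-2|<=|-2| out[1]=4, r--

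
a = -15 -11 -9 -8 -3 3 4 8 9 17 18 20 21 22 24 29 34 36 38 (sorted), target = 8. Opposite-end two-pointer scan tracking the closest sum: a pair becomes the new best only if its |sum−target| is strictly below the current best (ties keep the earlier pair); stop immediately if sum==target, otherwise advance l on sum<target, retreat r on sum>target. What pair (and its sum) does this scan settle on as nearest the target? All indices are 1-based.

l=1 r=19: -15+38=23 d=15 *, r--
l=1 r=18: -15+36=21 d=13 *, r--
l=1 r=17: -15+34=19 d=11 *, r--
l=1 r=16: -15+29=14 d=6 *, r--
l=1 r=15: -15+24=9 d=1 *, r--
l=1 r=14: -15+22=7 d=1, l++
l=2 r=14: -11+22=11 d=3, r--
l=2 r=13: -11+21=10 d=2, r--
l=2 r=12: -11+20=9 d=1, r--
l=2 r=11: -11+18=7 d=1, l++
l=3 r=11: -9+18=9 d=1, r--
l=3 r=10: -9+17=8 d=0 *, stop

pair (-9, 17) with sum 8 (|Δ|=0)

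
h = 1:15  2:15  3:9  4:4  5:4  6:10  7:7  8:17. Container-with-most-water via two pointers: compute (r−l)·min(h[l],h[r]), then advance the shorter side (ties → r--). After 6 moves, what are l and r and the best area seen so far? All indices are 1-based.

[1,8] min(15,17)*7=105 best=105 * → l++
[2,8] min(15,17)*6=90 best=105 → l++
[3,8] min(9,17)*5=45 best=105 → l++
[4,8] min(4,17)*4=16 best=105 → l++
[5,8] min(4,17)*3=12 best=105 → l++
[6,8] min(10,17)*2=20 best=105 → l++

l=7, r=8, best area=105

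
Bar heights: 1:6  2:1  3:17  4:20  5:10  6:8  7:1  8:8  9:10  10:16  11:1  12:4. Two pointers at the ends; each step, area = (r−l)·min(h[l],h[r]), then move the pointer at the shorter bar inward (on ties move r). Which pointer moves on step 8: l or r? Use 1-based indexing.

r

[1,12] min(6,4)*11=44 best=44 * → r--
[1,11] min(6,1)*10=10 best=44 → r--
[1,10] min(6,16)*9=54 best=54 * → l++
[2,10] min(1,16)*8=8 best=54 → l++
[3,10] min(17,16)*7=112 best=112 * → r--
[3,9] min(17,10)*6=60 best=112 → r--
[3,8] min(17,8)*5=40 best=112 → r--
[3,7] min(17,1)*4=4 best=112 → r--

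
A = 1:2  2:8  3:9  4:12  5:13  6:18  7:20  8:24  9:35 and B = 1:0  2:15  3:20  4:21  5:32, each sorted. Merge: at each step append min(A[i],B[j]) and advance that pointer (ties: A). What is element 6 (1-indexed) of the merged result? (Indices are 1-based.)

i=1 j=1: A[i]=2>B[j]=0 take 0, j++
i=1 j=2: A[i]=2<=B[j]=15 take 2, i++
i=2 j=2: A[i]=8<=B[j]=15 take 8, i++
i=3 j=2: A[i]=9<=B[j]=15 take 9, i++
i=4 j=2: A[i]=12<=B[j]=15 take 12, i++
i=5 j=2: A[i]=13<=B[j]=15 take 13, i++
i=6 j=2: A[i]=18>B[j]=15 take 15, j++
i=6 j=3: A[i]=18<=B[j]=20 take 18, i++
i=7 j=3: A[i]=20<=B[j]=20 take 20, i++
i=8 j=3: A[i]=24>B[j]=20 take 20, j++
i=8 j=4: A[i]=24>B[j]=21 take 21, j++
i=8 j=5: A[i]=24<=B[j]=32 take 24, i++
i=9 j=5: A[i]=35>B[j]=32 take 32, j++
i=9 j=6: B done, take A[i]=35, i++

merged[6] = 13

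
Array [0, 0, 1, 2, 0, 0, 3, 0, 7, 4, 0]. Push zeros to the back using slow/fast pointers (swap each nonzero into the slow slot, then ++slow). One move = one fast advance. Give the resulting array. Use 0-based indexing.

[1, 2, 3, 7, 4, 0, 0, 0, 0, 0, 0]

slow=0 fast=0: a[fast]=0, fast++
slow=0 fast=1: a[fast]=0, fast++
slow=0 fast=2: a[fast]=1≠0 swap→a[0]=1, slow++,fast++
slow=1 fast=3: a[fast]=2≠0 swap→a[1]=2, slow++,fast++
slow=2 fast=4: a[fast]=0, fast++
slow=2 fast=5: a[fast]=0, fast++
slow=2 fast=6: a[fast]=3≠0 swap→a[2]=3, slow++,fast++
slow=3 fast=7: a[fast]=0, fast++
slow=3 fast=8: a[fast]=7≠0 swap→a[3]=7, slow++,fast++
slow=4 fast=9: a[fast]=4≠0 swap→a[4]=4, slow++,fast++
slow=5 fast=10: a[fast]=0, fast++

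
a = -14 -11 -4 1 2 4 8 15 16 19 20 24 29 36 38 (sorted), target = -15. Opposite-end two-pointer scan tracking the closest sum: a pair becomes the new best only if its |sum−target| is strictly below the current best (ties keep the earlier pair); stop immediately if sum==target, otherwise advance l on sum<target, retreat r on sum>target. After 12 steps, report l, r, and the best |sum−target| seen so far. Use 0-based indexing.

l=0, r=2, best |Δ|=2

l=0 r=14: -14+38=24 d=39 *, r--
l=0 r=13: -14+36=22 d=37 *, r--
l=0 r=12: -14+29=15 d=30 *, r--
l=0 r=11: -14+24=10 d=25 *, r--
l=0 r=10: -14+20=6 d=21 *, r--
l=0 r=9: -14+19=5 d=20 *, r--
l=0 r=8: -14+16=2 d=17 *, r--
l=0 r=7: -14+15=1 d=16 *, r--
l=0 r=6: -14+8=-6 d=9 *, r--
l=0 r=5: -14+4=-10 d=5 *, r--
l=0 r=4: -14+2=-12 d=3 *, r--
l=0 r=3: -14+1=-13 d=2 *, r--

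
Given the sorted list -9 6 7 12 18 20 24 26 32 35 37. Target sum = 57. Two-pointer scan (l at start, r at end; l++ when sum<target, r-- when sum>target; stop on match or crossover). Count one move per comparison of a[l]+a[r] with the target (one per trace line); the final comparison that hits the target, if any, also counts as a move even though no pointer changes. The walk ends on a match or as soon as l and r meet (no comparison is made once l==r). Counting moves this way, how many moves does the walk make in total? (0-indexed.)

[0,10] -9+37=28 <57 → l++
[1,10] 6+37=43 <57 → l++
[2,10] 7+37=44 <57 → l++
[3,10] 12+37=49 <57 → l++
[4,10] 18+37=55 <57 → l++
[5,10] 20+37=57 → found

6 moves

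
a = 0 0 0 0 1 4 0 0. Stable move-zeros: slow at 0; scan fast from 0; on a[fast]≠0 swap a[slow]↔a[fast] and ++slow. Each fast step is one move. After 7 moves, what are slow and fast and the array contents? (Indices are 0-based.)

slow=2, fast=7, a=[1, 4, 0, 0, 0, 0, 0, 0]

slow=0 fast=0: a[fast]=0, fast++
slow=0 fast=1: a[fast]=0, fast++
slow=0 fast=2: a[fast]=0, fast++
slow=0 fast=3: a[fast]=0, fast++
slow=0 fast=4: a[fast]=1≠0 swap→a[0]=1, slow++,fast++
slow=1 fast=5: a[fast]=4≠0 swap→a[1]=4, slow++,fast++
slow=2 fast=6: a[fast]=0, fast++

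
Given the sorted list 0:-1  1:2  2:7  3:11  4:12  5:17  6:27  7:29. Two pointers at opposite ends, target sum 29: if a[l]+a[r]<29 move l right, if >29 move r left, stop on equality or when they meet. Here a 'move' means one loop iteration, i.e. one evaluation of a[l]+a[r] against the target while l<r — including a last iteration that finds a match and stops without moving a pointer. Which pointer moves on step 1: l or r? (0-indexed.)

l=0 r=7: -1+29=28 <29, l++

l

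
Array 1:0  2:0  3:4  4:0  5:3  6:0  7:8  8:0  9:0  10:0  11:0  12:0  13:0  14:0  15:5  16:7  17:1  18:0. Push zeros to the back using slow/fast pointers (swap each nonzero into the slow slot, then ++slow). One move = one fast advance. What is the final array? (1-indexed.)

[4, 3, 8, 5, 7, 1, 0, 0, 0, 0, 0, 0, 0, 0, 0, 0, 0, 0]

slow=1 fast=1: a[fast]=0, fast++
slow=1 fast=2: a[fast]=0, fast++
slow=1 fast=3: a[fast]=4≠0 swap→a[1]=4, slow++,fast++
slow=2 fast=4: a[fast]=0, fast++
slow=2 fast=5: a[fast]=3≠0 swap→a[2]=3, slow++,fast++
slow=3 fast=6: a[fast]=0, fast++
slow=3 fast=7: a[fast]=8≠0 swap→a[3]=8, slow++,fast++
slow=4 fast=8: a[fast]=0, fast++
slow=4 fast=9: a[fast]=0, fast++
slow=4 fast=10: a[fast]=0, fast++
slow=4 fast=11: a[fast]=0, fast++
slow=4 fast=12: a[fast]=0, fast++
slow=4 fast=13: a[fast]=0, fast++
slow=4 fast=14: a[fast]=0, fast++
slow=4 fast=15: a[fast]=5≠0 swap→a[4]=5, slow++,fast++
slow=5 fast=16: a[fast]=7≠0 swap→a[5]=7, slow++,fast++
slow=6 fast=17: a[fast]=1≠0 swap→a[6]=1, slow++,fast++
slow=7 fast=18: a[fast]=0, fast++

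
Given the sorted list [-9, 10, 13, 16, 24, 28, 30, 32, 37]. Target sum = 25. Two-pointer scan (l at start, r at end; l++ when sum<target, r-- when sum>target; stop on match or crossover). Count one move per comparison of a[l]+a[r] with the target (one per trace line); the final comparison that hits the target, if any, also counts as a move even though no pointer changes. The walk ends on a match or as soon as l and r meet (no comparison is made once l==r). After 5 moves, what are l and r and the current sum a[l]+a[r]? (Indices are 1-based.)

l=2, r=5, sum=34

l=1 r=9: -9+37=28 >25, r--
l=1 r=8: -9+32=23 <25, l++
l=2 r=8: 10+32=42 >25, r--
l=2 r=7: 10+30=40 >25, r--
l=2 r=6: 10+28=38 >25, r--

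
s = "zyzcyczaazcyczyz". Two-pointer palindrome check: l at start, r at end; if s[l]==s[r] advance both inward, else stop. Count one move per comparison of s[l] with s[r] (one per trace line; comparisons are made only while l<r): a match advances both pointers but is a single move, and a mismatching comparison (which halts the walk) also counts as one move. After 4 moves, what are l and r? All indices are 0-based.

l=0 r=15: 'z'=='z', l++,r--
l=1 r=14: 'y'=='y', l++,r--
l=2 r=13: 'z'=='z', l++,r--
l=3 r=12: 'c'=='c', l++,r--

l=4, r=11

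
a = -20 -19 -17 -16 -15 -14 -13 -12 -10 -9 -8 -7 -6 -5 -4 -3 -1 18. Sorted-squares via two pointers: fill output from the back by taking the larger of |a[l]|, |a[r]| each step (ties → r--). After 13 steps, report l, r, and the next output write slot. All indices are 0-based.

l=12, r=16, next write slot=4

l=0 r=17: |-20|>|18| out[17]=400, l++
l=1 r=17: |-19|>|18| out[16]=361, l++
l=2 r=17: |-17|<=|18| out[15]=324, r--
l=2 r=16: |-17|>|-1| out[14]=289, l++
l=3 r=16: |-16|>|-1| out[13]=256, l++
l=4 r=16: |-15|>|-1| out[12]=225, l++
l=5 r=16: |-14|>|-1| out[11]=196, l++
l=6 r=16: |-13|>|-1| out[10]=169, l++
l=7 r=16: |-12|>|-1| out[9]=144, l++
l=8 r=16: |-10|>|-1| out[8]=100, l++
l=9 r=16: |-9|>|-1| out[7]=81, l++
l=10 r=16: |-8|>|-1| out[6]=64, l++
l=11 r=16: |-7|>|-1| out[5]=49, l++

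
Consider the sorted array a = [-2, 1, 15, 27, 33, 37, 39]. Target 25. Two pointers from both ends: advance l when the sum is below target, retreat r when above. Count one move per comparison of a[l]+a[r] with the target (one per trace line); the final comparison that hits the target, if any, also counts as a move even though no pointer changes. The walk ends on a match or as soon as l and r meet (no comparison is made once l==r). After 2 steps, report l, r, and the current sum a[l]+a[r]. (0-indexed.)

[0,6] -2+39=37 >25 → r--
[0,5] -2+37=35 >25 → r--

l=0, r=4, sum=31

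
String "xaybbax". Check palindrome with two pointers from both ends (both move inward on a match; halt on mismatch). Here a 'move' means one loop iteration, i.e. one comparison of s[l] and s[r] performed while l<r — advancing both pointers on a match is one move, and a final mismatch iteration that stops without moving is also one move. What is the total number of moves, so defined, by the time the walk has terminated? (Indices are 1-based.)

[1,7] 'x'=='x' → l++,r--
[2,6] 'a'=='a' → l++,r--
[3,5] 'y'!='b' → stop

3 moves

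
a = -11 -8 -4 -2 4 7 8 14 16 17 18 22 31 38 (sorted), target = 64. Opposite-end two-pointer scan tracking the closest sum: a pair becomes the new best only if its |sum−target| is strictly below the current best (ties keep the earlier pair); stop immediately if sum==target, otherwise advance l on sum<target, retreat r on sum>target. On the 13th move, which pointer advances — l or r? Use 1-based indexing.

[1,14] -11+38=27 d=37 * → l++
[2,14] -8+38=30 d=34 * → l++
[3,14] -4+38=34 d=30 * → l++
[4,14] -2+38=36 d=28 * → l++
[5,14] 4+38=42 d=22 * → l++
[6,14] 7+38=45 d=19 * → l++
[7,14] 8+38=46 d=18 * → l++
[8,14] 14+38=52 d=12 * → l++
[9,14] 16+38=54 d=10 * → l++
[10,14] 17+38=55 d=9 * → l++
[11,14] 18+38=56 d=8 * → l++
[12,14] 22+38=60 d=4 * → l++
[13,14] 31+38=69 d=5 → r--

r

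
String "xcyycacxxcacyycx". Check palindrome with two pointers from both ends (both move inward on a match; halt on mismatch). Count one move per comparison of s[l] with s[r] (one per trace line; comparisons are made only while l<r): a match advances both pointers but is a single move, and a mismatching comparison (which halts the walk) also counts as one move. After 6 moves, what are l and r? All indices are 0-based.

l=0 r=15: 'x'=='x', l++,r--
l=1 r=14: 'c'=='c', l++,r--
l=2 r=13: 'y'=='y', l++,r--
l=3 r=12: 'y'=='y', l++,r--
l=4 r=11: 'c'=='c', l++,r--
l=5 r=10: 'a'=='a', l++,r--

l=6, r=9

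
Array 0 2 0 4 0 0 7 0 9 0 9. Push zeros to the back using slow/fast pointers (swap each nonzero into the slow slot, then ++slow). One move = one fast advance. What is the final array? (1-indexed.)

(s=1,f=1) a[fast]=0 → fast++
(s=1,f=2) a[fast]=2≠0 swap→a[1]=2 → slow++,fast++
(s=2,f=3) a[fast]=0 → fast++
(s=2,f=4) a[fast]=4≠0 swap→a[2]=4 → slow++,fast++
(s=3,f=5) a[fast]=0 → fast++
(s=3,f=6) a[fast]=0 → fast++
(s=3,f=7) a[fast]=7≠0 swap→a[3]=7 → slow++,fast++
(s=4,f=8) a[fast]=0 → fast++
(s=4,f=9) a[fast]=9≠0 swap→a[4]=9 → slow++,fast++
(s=5,f=10) a[fast]=0 → fast++
(s=5,f=11) a[fast]=9≠0 swap→a[5]=9 → slow++,fast++

[2, 4, 7, 9, 9, 0, 0, 0, 0, 0, 0]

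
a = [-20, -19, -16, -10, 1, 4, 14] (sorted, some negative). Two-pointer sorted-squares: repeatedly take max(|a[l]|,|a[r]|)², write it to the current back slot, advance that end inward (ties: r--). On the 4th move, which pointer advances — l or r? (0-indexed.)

[0,6] |-20|>|14| out[6]=400 → l++
[1,6] |-19|>|14| out[5]=361 → l++
[2,6] |-16|>|14| out[4]=256 → l++
[3,6] |-10|<=|14| out[3]=196 → r--

r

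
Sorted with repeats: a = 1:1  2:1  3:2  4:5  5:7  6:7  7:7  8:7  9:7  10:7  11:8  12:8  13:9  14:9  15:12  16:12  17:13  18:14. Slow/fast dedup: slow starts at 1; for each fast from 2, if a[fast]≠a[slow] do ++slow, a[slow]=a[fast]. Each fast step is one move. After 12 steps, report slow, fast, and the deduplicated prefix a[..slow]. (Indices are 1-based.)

slow=6, fast=14, prefix=[1, 2, 5, 7, 8, 9]

(s=1,f=2) a[fast]=1=a[slow] dup → fast++
(s=1,f=3) a[fast]=2≠a[slow]=1 write a[2]=2 → slow++,fast++
(s=2,f=4) a[fast]=5≠a[slow]=2 write a[3]=5 → slow++,fast++
(s=3,f=5) a[fast]=7≠a[slow]=5 write a[4]=7 → slow++,fast++
(s=4,f=6) a[fast]=7=a[slow] dup → fast++
(s=4,f=7) a[fast]=7=a[slow] dup → fast++
(s=4,f=8) a[fast]=7=a[slow] dup → fast++
(s=4,f=9) a[fast]=7=a[slow] dup → fast++
(s=4,f=10) a[fast]=7=a[slow] dup → fast++
(s=4,f=11) a[fast]=8≠a[slow]=7 write a[5]=8 → slow++,fast++
(s=5,f=12) a[fast]=8=a[slow] dup → fast++
(s=5,f=13) a[fast]=9≠a[slow]=8 write a[6]=9 → slow++,fast++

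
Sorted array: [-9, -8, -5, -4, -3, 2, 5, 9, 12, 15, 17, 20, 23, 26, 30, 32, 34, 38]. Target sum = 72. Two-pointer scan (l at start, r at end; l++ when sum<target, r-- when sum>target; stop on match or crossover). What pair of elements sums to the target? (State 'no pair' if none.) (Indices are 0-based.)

(34, 38)

l=0 r=17: -9+38=29 <72, l++
l=1 r=17: -8+38=30 <72, l++
l=2 r=17: -5+38=33 <72, l++
l=3 r=17: -4+38=34 <72, l++
l=4 r=17: -3+38=35 <72, l++
l=5 r=17: 2+38=40 <72, l++
l=6 r=17: 5+38=43 <72, l++
l=7 r=17: 9+38=47 <72, l++
l=8 r=17: 12+38=50 <72, l++
l=9 r=17: 15+38=53 <72, l++
l=10 r=17: 17+38=55 <72, l++
l=11 r=17: 20+38=58 <72, l++
l=12 r=17: 23+38=61 <72, l++
l=13 r=17: 26+38=64 <72, l++
l=14 r=17: 30+38=68 <72, l++
l=15 r=17: 32+38=70 <72, l++
l=16 r=17: 34+38=72, found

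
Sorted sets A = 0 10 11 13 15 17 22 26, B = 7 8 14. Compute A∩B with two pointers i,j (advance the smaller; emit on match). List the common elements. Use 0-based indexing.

[i=0,j=0] 0<7 → i++
[i=1,j=0] 10>7 → j++
[i=1,j=1] 10>8 → j++
[i=1,j=2] 10<14 → i++
[i=2,j=2] 11<14 → i++
[i=3,j=2] 13<14 → i++
[i=4,j=2] 15>14 → j++

intersection = []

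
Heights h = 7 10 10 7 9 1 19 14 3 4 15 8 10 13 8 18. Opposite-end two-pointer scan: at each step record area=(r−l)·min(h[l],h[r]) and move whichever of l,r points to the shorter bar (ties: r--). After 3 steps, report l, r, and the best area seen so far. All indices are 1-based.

l=1 r=16: min(7,18)*15=105 best=105 *, l++
l=2 r=16: min(10,18)*14=140 best=140 *, l++
l=3 r=16: min(10,18)*13=130 best=140, l++

l=4, r=16, best area=140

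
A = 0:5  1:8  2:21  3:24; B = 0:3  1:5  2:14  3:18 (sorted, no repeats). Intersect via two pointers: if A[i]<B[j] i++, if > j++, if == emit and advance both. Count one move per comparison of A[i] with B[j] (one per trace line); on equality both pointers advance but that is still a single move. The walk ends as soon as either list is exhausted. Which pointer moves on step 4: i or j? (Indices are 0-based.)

[i=0,j=0] 5>3 → j++
[i=0,j=1] 5==5 emit → i++,j++
[i=1,j=2] 8<14 → i++
[i=2,j=2] 21>14 → j++

j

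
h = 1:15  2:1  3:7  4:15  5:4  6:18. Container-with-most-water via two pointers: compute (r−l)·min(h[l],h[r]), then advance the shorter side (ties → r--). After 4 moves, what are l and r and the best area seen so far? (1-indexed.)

[1,6] min(15,18)*5=75 best=75 * → l++
[2,6] min(1,18)*4=4 best=75 → l++
[3,6] min(7,18)*3=21 best=75 → l++
[4,6] min(15,18)*2=30 best=75 → l++

l=5, r=6, best area=75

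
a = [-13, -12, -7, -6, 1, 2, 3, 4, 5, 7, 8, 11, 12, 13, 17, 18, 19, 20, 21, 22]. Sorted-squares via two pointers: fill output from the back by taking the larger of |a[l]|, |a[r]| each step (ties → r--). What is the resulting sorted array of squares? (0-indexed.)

[1, 4, 9, 16, 25, 36, 49, 49, 64, 121, 144, 144, 169, 169, 289, 324, 361, 400, 441, 484]

l=0 r=19: |-13|<=|22| out[19]=484, r--
l=0 r=18: |-13|<=|21| out[18]=441, r--
l=0 r=17: |-13|<=|20| out[17]=400, r--
l=0 r=16: |-13|<=|19| out[16]=361, r--
l=0 r=15: |-13|<=|18| out[15]=324, r--
l=0 r=14: |-13|<=|17| out[14]=289, r--
l=0 r=13: |-13|<=|13| out[13]=169, r--
l=0 r=12: |-13|>|12| out[12]=169, l++
l=1 r=12: |-12|<=|12| out[11]=144, r--
l=1 r=11: |-12|>|11| out[10]=144, l++
l=2 r=11: |-7|<=|11| out[9]=121, r--
l=2 r=10: |-7|<=|8| out[8]=64, r--
l=2 r=9: |-7|<=|7| out[7]=49, r--
l=2 r=8: |-7|>|5| out[6]=49, l++
l=3 r=8: |-6|>|5| out[5]=36, l++
l=4 r=8: |1|<=|5| out[4]=25, r--
l=4 r=7: |1|<=|4| out[3]=16, r--
l=4 r=6: |1|<=|3| out[2]=9, r--
l=4 r=5: |1|<=|2| out[1]=4, r--
l=4 r=4: |1|<=|1| out[0]=1, r--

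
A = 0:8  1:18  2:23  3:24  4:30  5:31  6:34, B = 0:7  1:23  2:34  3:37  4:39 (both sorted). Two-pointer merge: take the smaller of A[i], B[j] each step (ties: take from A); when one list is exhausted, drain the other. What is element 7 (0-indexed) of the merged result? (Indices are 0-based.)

merged[7] = 31

i=0 j=0: A[i]=8>B[j]=7 take 7, j++
i=0 j=1: A[i]=8<=B[j]=23 take 8, i++
i=1 j=1: A[i]=18<=B[j]=23 take 18, i++
i=2 j=1: A[i]=23<=B[j]=23 take 23, i++
i=3 j=1: A[i]=24>B[j]=23 take 23, j++
i=3 j=2: A[i]=24<=B[j]=34 take 24, i++
i=4 j=2: A[i]=30<=B[j]=34 take 30, i++
i=5 j=2: A[i]=31<=B[j]=34 take 31, i++
i=6 j=2: A[i]=34<=B[j]=34 take 34, i++
i=7 j=2: A done, take B[j]=34, j++
i=7 j=3: A done, take B[j]=37, j++
i=7 j=4: A done, take B[j]=39, j++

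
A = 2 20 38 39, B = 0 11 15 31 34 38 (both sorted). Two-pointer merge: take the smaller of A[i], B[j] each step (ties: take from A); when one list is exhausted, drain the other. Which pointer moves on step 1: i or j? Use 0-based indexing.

j

[i=0,j=0] A[i]=2>B[j]=0 take 0 → j++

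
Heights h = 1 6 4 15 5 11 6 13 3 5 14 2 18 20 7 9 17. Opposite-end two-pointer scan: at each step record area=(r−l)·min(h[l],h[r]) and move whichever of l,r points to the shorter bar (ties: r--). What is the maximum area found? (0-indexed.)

[0,16] min(1,17)*16=16 best=16 * → l++
[1,16] min(6,17)*15=90 best=90 * → l++
[2,16] min(4,17)*14=56 best=90 → l++
[3,16] min(15,17)*13=195 best=195 * → l++
[4,16] min(5,17)*12=60 best=195 → l++
[5,16] min(11,17)*11=121 best=195 → l++
[6,16] min(6,17)*10=60 best=195 → l++
[7,16] min(13,17)*9=117 best=195 → l++
[8,16] min(3,17)*8=24 best=195 → l++
[9,16] min(5,17)*7=35 best=195 → l++
[10,16] min(14,17)*6=84 best=195 → l++
[11,16] min(2,17)*5=10 best=195 → l++
[12,16] min(18,17)*4=68 best=195 → r--
[12,15] min(18,9)*3=27 best=195 → r--
[12,14] min(18,7)*2=14 best=195 → r--
[12,13] min(18,20)*1=18 best=195 → l++

max area = 195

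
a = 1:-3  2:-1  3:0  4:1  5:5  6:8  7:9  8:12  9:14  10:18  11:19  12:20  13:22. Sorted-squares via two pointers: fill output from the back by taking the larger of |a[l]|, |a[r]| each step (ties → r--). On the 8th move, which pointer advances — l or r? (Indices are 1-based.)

l=1 r=13: |-3|<=|22| out[13]=484, r--
l=1 r=12: |-3|<=|20| out[12]=400, r--
l=1 r=11: |-3|<=|19| out[11]=361, r--
l=1 r=10: |-3|<=|18| out[10]=324, r--
l=1 r=9: |-3|<=|14| out[9]=196, r--
l=1 r=8: |-3|<=|12| out[8]=144, r--
l=1 r=7: |-3|<=|9| out[7]=81, r--
l=1 r=6: |-3|<=|8| out[6]=64, r--

r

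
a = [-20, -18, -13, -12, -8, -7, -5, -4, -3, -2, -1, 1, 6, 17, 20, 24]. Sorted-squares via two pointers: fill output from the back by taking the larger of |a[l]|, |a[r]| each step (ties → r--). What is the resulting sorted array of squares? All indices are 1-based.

l=1 r=16: |-20|<=|24| out[16]=576, r--
l=1 r=15: |-20|<=|20| out[15]=400, r--
l=1 r=14: |-20|>|17| out[14]=400, l++
l=2 r=14: |-18|>|17| out[13]=324, l++
l=3 r=14: |-13|<=|17| out[12]=289, r--
l=3 r=13: |-13|>|6| out[11]=169, l++
l=4 r=13: |-12|>|6| out[10]=144, l++
l=5 r=13: |-8|>|6| out[9]=64, l++
l=6 r=13: |-7|>|6| out[8]=49, l++
l=7 r=13: |-5|<=|6| out[7]=36, r--
l=7 r=12: |-5|>|1| out[6]=25, l++
l=8 r=12: |-4|>|1| out[5]=16, l++
l=9 r=12: |-3|>|1| out[4]=9, l++
l=10 r=12: |-2|>|1| out[3]=4, l++
l=11 r=12: |-1|<=|1| out[2]=1, r--
l=11 r=11: |-1|<=|-1| out[1]=1, r--

[1, 1, 4, 9, 16, 25, 36, 49, 64, 144, 169, 289, 324, 400, 400, 576]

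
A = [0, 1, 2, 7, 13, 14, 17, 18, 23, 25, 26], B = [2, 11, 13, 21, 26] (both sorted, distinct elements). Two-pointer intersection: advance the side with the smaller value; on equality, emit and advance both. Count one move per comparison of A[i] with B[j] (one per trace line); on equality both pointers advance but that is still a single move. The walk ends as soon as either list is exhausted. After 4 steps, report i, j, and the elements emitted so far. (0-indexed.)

[i=0,j=0] 0<2 → i++
[i=1,j=0] 1<2 → i++
[i=2,j=0] 2==2 emit → i++,j++
[i=3,j=1] 7<11 → i++

i=4, j=1, emitted=[2]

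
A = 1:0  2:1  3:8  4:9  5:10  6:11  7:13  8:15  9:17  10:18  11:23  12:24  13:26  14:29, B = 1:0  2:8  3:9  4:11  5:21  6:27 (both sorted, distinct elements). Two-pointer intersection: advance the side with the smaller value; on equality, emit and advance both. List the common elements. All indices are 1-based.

[i=1,j=1] 0==0 emit → i++,j++
[i=2,j=2] 1<8 → i++
[i=3,j=2] 8==8 emit → i++,j++
[i=4,j=3] 9==9 emit → i++,j++
[i=5,j=4] 10<11 → i++
[i=6,j=4] 11==11 emit → i++,j++
[i=7,j=5] 13<21 → i++
[i=8,j=5] 15<21 → i++
[i=9,j=5] 17<21 → i++
[i=10,j=5] 18<21 → i++
[i=11,j=5] 23>21 → j++
[i=11,j=6] 23<27 → i++
[i=12,j=6] 24<27 → i++
[i=13,j=6] 26<27 → i++
[i=14,j=6] 29>27 → j++

intersection = [0, 8, 9, 11]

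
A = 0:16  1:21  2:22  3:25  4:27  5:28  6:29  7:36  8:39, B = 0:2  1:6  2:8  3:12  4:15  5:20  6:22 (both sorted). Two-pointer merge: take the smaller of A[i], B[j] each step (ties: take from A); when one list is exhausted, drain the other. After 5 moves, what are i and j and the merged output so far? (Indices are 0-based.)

i=0, j=5, merged so far=[2, 6, 8, 12, 15]

[i=0,j=0] A[i]=16>B[j]=2 take 2 → j++
[i=0,j=1] A[i]=16>B[j]=6 take 6 → j++
[i=0,j=2] A[i]=16>B[j]=8 take 8 → j++
[i=0,j=3] A[i]=16>B[j]=12 take 12 → j++
[i=0,j=4] A[i]=16>B[j]=15 take 15 → j++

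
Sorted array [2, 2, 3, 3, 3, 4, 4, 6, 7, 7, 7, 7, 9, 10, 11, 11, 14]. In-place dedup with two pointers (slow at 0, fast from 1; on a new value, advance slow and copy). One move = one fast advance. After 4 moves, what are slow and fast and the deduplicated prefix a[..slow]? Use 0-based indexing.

(s=0,f=1) a[fast]=2=a[slow] dup → fast++
(s=0,f=2) a[fast]=3≠a[slow]=2 write a[1]=3 → slow++,fast++
(s=1,f=3) a[fast]=3=a[slow] dup → fast++
(s=1,f=4) a[fast]=3=a[slow] dup → fast++

slow=1, fast=5, prefix=[2, 3]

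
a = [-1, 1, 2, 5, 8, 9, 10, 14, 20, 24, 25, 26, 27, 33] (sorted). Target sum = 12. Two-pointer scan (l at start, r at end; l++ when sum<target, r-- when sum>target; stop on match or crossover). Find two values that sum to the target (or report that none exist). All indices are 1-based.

(2, 10)

[1,14] -1+33=32 >12 → r--
[1,13] -1+27=26 >12 → r--
[1,12] -1+26=25 >12 → r--
[1,11] -1+25=24 >12 → r--
[1,10] -1+24=23 >12 → r--
[1,9] -1+20=19 >12 → r--
[1,8] -1+14=13 >12 → r--
[1,7] -1+10=9 <12 → l++
[2,7] 1+10=11 <12 → l++
[3,7] 2+10=12 → found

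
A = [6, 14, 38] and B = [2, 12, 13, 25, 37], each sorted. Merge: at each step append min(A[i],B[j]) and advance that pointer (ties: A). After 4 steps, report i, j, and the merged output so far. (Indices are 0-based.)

i=1, j=3, merged so far=[2, 6, 12, 13]

i=0 j=0: A[i]=6>B[j]=2 take 2, j++
i=0 j=1: A[i]=6<=B[j]=12 take 6, i++
i=1 j=1: A[i]=14>B[j]=12 take 12, j++
i=1 j=2: A[i]=14>B[j]=13 take 13, j++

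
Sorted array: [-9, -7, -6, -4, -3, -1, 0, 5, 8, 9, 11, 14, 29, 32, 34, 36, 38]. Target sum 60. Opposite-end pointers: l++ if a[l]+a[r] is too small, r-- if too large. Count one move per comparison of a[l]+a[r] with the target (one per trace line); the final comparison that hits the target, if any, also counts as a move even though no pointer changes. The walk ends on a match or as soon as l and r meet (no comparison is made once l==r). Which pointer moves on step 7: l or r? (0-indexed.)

[0,16] -9+38=29 <60 → l++
[1,16] -7+38=31 <60 → l++
[2,16] -6+38=32 <60 → l++
[3,16] -4+38=34 <60 → l++
[4,16] -3+38=35 <60 → l++
[5,16] -1+38=37 <60 → l++
[6,16] 0+38=38 <60 → l++

l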